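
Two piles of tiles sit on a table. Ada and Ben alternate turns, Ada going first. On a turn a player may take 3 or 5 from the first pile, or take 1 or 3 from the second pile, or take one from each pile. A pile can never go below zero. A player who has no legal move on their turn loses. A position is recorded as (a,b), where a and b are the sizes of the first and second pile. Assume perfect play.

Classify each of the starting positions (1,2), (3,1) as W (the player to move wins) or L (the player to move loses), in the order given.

Classify positions by backward induction: terminal positions (no move available) are L. From any other position, the mover wins iff some move reaches an L.
No move ever increases a pile, so every position that can arise here has a ≤ 3 and b ≤ 2; it is enough to label the cells with 0 ≤ a ≤ 3 and 0 ≤ b ≤ 2.
Every move lowers a or b (never raises either), so fill the grid row by row in increasing a, and left to right within a row: each cell's successors are then already labelled.
      b=0  b=1  b=2
a=0:    L    W    L
a=1:    L    W    L
a=2:    L    W    L
a=3:    W    W    W
Cells with no legal move (terminal, hence L): (0,0), (1,0), (2,0).
The remaining L cells, each justified by listing all of its moves:
(0,2): the only move is to (0,1)(W), a W ⇒ L
(1,2): moves to (1,1)(W), (0,1)(W); every one is W ⇒ L
(2,2): moves to (2,1)(W), (1,1)(W); every one is W ⇒ L
Every other cell has at least one move into one of the L cells above, so it is W.
(1,2): one of the L cells justified above, so L
(3,1): the move to (2,0) reaches an L cell, so W

(1,2): L, (3,1): W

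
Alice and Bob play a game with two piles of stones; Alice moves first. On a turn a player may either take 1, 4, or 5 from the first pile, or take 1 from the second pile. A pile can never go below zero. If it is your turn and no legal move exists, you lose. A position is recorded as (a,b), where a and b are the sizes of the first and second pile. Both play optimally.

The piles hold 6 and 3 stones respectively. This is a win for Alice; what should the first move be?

Move to (1,3).

Label each position W (a win for the player to move) or L (a loss). A position with no legal move is L; any other position is W exactly when some move reaches an L, and L when every move reaches a W.
No move ever increases a pile, so every position that can arise here has a ≤ 6 and b ≤ 3; it is enough to label the cells with 0 ≤ a ≤ 6 and 0 ≤ b ≤ 3.
Every move lowers a or b (never raises either), so fill the grid row by row in increasing a, and left to right within a row: each cell's successors are then already labelled.
      b=0  b=1  b=2  b=3
a=0:    L    W    L    W
a=1:    W    L    W    L
a=2:    L    W    L    W
a=3:    W    L    W    L
a=4:    W    W    W    W
a=5:    W    W    W    W
a=6:    W    W    W    W
Cells with no legal move (terminal, hence L): (0,0).
The remaining L cells, each justified by listing all of its moves:
(0,2): only reaches (0,1)(W), which is W → L
(1,1): only reaches (0,1)(W), (1,0)(W), all W → L
(1,3): only reaches (0,3)(W), (1,2)(W), all W → L
(2,0): only reaches (1,0)(W), which is W → L
(2,2): only reaches (1,2)(W), (2,1)(W), all W → L
(3,1): only reaches (2,1)(W), (3,0)(W), all W → L
(3,3): only reaches (2,3)(W), (3,2)(W), all W → L
Every other cell has at least one move into one of the L cells above, so it is W.
From (6,3), the L positions reachable in one move are: (1,3).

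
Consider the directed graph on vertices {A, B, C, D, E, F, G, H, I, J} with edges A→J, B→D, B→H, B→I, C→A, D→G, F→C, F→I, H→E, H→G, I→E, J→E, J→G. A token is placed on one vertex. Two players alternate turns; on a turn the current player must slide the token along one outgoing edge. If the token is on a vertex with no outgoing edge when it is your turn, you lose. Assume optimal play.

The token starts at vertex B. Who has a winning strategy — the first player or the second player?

Positions with no move are L. A position that does have a move is losing for the player to move precisely when every available move leads to a winning position for the opponent. Fill in the labels:
Every edge goes from a vertex to one that appears earlier in the order G, E, J, A, I, C, D, H, F, B, so processing vertices in that order labels each vertex after all of its successors.
G: no outgoing edge → L
E: no outgoing edge → L
J: reaches L-position E → W
A: only reaches J(W), which is W → L
I: reaches L-position E → W
C: reaches L-position A → W
D: reaches L-position G → W
H: reaches L-position E → W
F: only reaches C(W), I(W), all W → L
B: only reaches H(W), D(W), I(W), all W → L
Every move from B reaches a W position, so the mover loses.

The second player wins.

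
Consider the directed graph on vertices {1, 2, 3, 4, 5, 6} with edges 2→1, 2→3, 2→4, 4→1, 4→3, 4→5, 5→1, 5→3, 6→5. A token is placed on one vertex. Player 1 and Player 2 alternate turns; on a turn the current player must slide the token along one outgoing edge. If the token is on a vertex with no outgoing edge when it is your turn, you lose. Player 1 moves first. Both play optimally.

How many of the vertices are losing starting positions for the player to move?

3

Work bottom-up. With no move the player to move loses. Otherwise the position is W if at least one move leads to an L position for the opponent, and L if every move leads to a W.
Every edge goes from a vertex to one that appears earlier in the order 3, 1, 5, 4, 2, 6, so processing vertices in that order labels each vertex after all of its successors.
3: no outgoing edge → L
1: no outgoing edge → L
5: →1(L), so W
4: →1(L), so W
2: →1(L), so W
6: →5(W) only, which is W, so L
The L vertices are 1, 3, 6; that is 3 in all.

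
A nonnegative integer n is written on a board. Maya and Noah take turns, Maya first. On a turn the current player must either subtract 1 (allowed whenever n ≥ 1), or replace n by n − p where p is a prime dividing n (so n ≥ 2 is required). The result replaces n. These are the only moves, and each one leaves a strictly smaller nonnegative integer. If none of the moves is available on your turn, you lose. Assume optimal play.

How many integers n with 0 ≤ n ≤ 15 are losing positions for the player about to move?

4

Classify positions by backward induction: terminal positions (no move available) are L. From any other position, the mover wins iff some move reaches an L.
n=0: no move → L
n=1: W (go to 0, an L position)
n=2: W (go to 0, an L position)
n=3: W (go to 0, an L position)
n=4: L (options 2(W), 3(W) are all W)
n=5: W (go to 0, an L position)
n=6: W (go to 4, an L position)
n=7: W (go to 0, an L position)
n=8: L (options 6(W), 7(W) are all W)
n=9: W (go to 8, an L position)
n=10: W (go to 8, an L position)
n=11: W (go to 0, an L position)
n=12: L (options 9(W), 10(W), 11(W) are all W)
n=13: W (go to 0, an L position)
n=14: W (go to 12, an L position)
n=15: W (go to 12, an L position)
L entries with 0 ≤ n ≤ 15: n = 0, 4, 8, 12; that makes 4.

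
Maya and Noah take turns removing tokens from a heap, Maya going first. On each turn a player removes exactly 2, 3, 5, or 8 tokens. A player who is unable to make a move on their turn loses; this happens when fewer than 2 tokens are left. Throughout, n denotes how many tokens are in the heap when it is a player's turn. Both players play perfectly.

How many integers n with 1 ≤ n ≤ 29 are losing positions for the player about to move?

7

Positions with no move are L. A position that does have a move is losing for the player to move precisely when every available move leads to a winning position for the opponent. Fill in the labels:
n=0: no move → L
n=1: no move → L
n=2: →0(L), so W
n=3: →1(L), so W
n=4: →1(L), so W
n=5: →0(L), so W
n=6: →1(L), so W
n=7: →5(W), 4(W), 2(W) — all W, so L
n=8: →0(L), so W
n=9: →7(L), so W
n=10: →7(L), so W
n=11: →9(W), 8(W), 6(W), 3(W) — all W, so L
n=12: →7(L), so W
n=13: →11(L), so W
n=14: →11(L), so W
n=15: →7(L), so W
n=16: →11(L), so W
n=17: →15(W), 14(W), 12(W), 9(W) — all W, so L
n=18: →16(W), 15(W), 13(W), 10(W) — all W, so L
n=19: →17(L), so W
n=20: →18(L), so W
n=21: →18(L), so W
n=22: →17(L), so W
n=23: →18(L), so W
n=24: →22(W), 21(W), 19(W), 16(W) — all W, so L
n=25: →17(L), so W
n=26: →24(L), so W
n=27: →24(L), so W
n=28: →26(W), 25(W), 23(W), 20(W) — all W, so L
n=29: →24(L), so W
L entries with 1 ≤ n ≤ 29 (n=0 is outside the asked range and is not counted): n = 1, 7, 11, 17, 18, 24, 28; that makes 7.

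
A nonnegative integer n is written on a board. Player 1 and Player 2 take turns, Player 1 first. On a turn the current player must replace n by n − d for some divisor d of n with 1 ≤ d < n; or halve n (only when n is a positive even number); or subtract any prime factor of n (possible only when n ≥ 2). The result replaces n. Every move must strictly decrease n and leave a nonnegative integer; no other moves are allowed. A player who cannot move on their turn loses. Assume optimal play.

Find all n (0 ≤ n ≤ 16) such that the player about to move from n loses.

0, 1, 4, 9, 14

Use the standard recursion: the mover loses at a terminal position; elsewhere, the mover wins exactly when some move hands the opponent an L position.
n=0: no move → L
n=1: no move → L
n=2: can move to 0, which is L ⇒ W
n=3: can move to 0, which is L ⇒ W
n=4: moves to 2(W), 3(W); every one is W ⇒ L
n=5: can move to 0, which is L ⇒ W
n=6: can move to 4, which is L ⇒ W
n=7: can move to 0, which is L ⇒ W
n=8: can move to 4, which is L ⇒ W
n=9: moves to 6(W), 8(W); every one is W ⇒ L
n=10: can move to 9, which is L ⇒ W
n=11: can move to 0, which is L ⇒ W
n=12: can move to 9, which is L ⇒ W
n=13: can move to 0, which is L ⇒ W
n=14: moves to 7(W), 12(W), 13(W); every one is W ⇒ L
n=15: can move to 14, which is L ⇒ W
n=16: can move to 14, which is L ⇒ W
Reading off the rows marked L gives the requested list; there are 5 such values of n.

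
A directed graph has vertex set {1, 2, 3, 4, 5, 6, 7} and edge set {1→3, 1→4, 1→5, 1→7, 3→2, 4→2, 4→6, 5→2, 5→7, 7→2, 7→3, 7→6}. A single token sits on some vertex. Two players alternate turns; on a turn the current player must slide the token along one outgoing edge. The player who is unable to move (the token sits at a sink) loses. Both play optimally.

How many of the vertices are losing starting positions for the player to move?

Label each position W (a win for the player to move) or L (a loss). A position with no legal move is L; any other position is W exactly when some move reaches an L, and L when every move reaches a W.
Every edge goes from a vertex to one that appears earlier in the order 6, 2, 3, 7, 5, 4, 1, so processing vertices in that order labels each vertex after all of its successors.
6: no outgoing edge → L
2: no outgoing edge → L
3: W (go to 2, an L position)
7: W (go to 2, an L position)
5: W (go to 2, an L position)
4: W (go to 2, an L position)
1: L (options 4(W), 5(W), 7(W), 3(W) are all W)
The L vertices are 1, 2, 6; that is 3 in all.

3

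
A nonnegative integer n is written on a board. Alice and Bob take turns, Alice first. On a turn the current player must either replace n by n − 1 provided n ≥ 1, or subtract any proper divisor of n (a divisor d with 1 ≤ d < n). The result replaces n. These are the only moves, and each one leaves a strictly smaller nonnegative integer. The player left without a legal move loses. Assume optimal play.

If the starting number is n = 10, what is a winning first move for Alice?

Move to 5.

Use the standard recursion: the mover loses at a terminal position; elsewhere, the mover wins exactly when some move hands the opponent an L position.
n=0: no move → L
n=1: W (go to 0, an L position)
n=2: L (sole option 1(W) is W)
n=3: W (go to 2, an L position)
n=4: W (go to 2, an L position)
n=5: L (sole option 4(W) is W)
n=6: W (go to 5, an L position)
n=7: L (sole option 6(W) is W)
n=8: W (go to 7, an L position)
n=9: L (options 6(W), 8(W) are all W)
n=10: W (go to 5, an L position)
From 10, the L positions reachable in one move are: 5, 9. Any move reaching one of these is winning.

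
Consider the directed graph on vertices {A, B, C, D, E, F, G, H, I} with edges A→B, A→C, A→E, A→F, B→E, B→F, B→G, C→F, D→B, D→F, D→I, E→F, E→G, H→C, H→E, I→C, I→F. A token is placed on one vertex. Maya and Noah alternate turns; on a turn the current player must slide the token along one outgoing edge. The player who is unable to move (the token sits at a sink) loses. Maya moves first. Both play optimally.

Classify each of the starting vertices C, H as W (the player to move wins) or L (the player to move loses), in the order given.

C: W, H: L

Classify positions by backward induction: terminal positions (no move available) are L. From any other position, the mover wins iff some move reaches an L.
Every edge goes from a vertex to one that appears earlier in the order G, F, E, B, C, A, I, H, D, so processing vertices in that order labels each vertex after all of its successors.
G: no outgoing edge → L
F: no outgoing edge → L
E: W (go to F, an L position)
B: W (go to F, an L position)
C: W (go to F, an L position)
A: W (go to F, an L position)
I: W (go to F, an L position)
H: L (options C(W), E(W) are all W)
D: W (go to F, an L position)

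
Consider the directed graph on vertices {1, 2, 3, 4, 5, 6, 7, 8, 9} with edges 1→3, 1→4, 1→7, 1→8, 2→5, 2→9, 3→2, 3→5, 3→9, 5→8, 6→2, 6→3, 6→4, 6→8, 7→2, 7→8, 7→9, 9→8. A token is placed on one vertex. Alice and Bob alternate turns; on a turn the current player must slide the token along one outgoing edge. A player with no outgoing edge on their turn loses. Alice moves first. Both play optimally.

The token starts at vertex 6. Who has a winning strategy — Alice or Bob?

Positions with no move are L. A position that does have a move is losing for the player to move precisely when every available move leads to a winning position for the opponent. Fill in the labels:
Every edge goes from a vertex to one that appears earlier in the order 8, 4, 9, 5, 2, 3, 7, 6, 1, so processing vertices in that order labels each vertex after all of its successors.
8: no outgoing edge → L
4: no outgoing edge → L
9: can move to 8, which is L ⇒ W
5: can move to 8, which is L ⇒ W
2: moves to 5(W), 9(W); every one is W ⇒ L
3: can move to 2, which is L ⇒ W
7: can move to 2, which is L ⇒ W
6: can move to 2, which is L ⇒ W
1: can move to 4, which is L ⇒ W
The starting position 6 is W: Alice should move to 2, handing over an L position.

Alice wins.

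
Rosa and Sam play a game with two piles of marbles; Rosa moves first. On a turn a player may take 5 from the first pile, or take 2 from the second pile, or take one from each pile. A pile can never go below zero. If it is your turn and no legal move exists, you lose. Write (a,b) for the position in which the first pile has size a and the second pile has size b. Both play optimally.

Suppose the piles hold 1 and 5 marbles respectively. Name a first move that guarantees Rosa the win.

Move to (1,3).

Compute win/loss labels from the base case upward. A position with no move is L. Any other position is W if it can reach an L in one move, else L.
No move ever increases a pile, so every position that can arise here has a ≤ 1 and b ≤ 5; it is enough to label the cells with 0 ≤ a ≤ 1 and 0 ≤ b ≤ 5.
Every move lowers a or b (never raises either), so fill the grid row by row in increasing a, and left to right within a row: each cell's successors are then already labelled.
      b=0  b=1  b=2  b=3  b=4  b=5
a=0:    L    L    W    W    L    L
a=1:    L    W    W    L    L    W
Cells with no legal move (terminal, hence L): (0,0), (0,1), (1,0).
The remaining L cells, each justified by listing all of its moves:
(0,4): the only move is to (0,2)(W), a W ⇒ L
(0,5): the only move is to (0,3)(W), a W ⇒ L
(1,3): moves to (1,1)(W), (0,2)(W); every one is W ⇒ L
(1,4): moves to (1,2)(W), (0,3)(W); every one is W ⇒ L
Every other cell has at least one move into one of the L cells above, so it is W.
From (1,5), the L positions reachable in one move are: (1,3), (0,4). Any move reaching one of these is winning.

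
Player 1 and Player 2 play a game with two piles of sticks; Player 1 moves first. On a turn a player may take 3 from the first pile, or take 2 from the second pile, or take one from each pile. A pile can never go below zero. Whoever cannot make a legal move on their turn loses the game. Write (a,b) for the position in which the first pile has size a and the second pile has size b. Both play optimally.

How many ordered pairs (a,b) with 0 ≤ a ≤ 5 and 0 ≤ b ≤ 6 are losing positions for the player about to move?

Build the W/L table. Terminal = L. A non-terminal position is W if it has a move to some L; otherwise it is L.
Every move lowers a or b (never raises either), so fill the grid row by row in increasing a, and left to right within a row: each cell's successors are then already labelled.
      b=0  b=1  b=2  b=3  b=4  b=5  b=6
a=0:    L    L    W    W    L    L    W
a=1:    L    W    W    L    L    W    W
a=2:    L    W    W    L    W    W    L
a=3:    W    W    L    L    W    W    L
a=4:    W    L    L    W    W    L    L
a=5:    W    L    W    W    L    L    W
Cells with no legal move (terminal, hence L): (0,0), (0,1), (1,0), (2,0).
The remaining L cells, each justified by listing all of its moves:
(0,4): only reaches (0,2)(W), which is W → L
(0,5): only reaches (0,3)(W), which is W → L
(1,3): only reaches (1,1)(W), (0,2)(W), all W → L
(1,4): only reaches (1,2)(W), (0,3)(W), all W → L
(2,3): only reaches (2,1)(W), (1,2)(W), all W → L
(2,6): only reaches (2,4)(W), (1,5)(W), all W → L
(3,2): only reaches (0,2)(W), (3,0)(W), (2,1)(W), all W → L
(3,3): only reaches (0,3)(W), (3,1)(W), (2,2)(W), all W → L
(3,6): only reaches (0,6)(W), (3,4)(W), (2,5)(W), all W → L
(4,1): only reaches (1,1)(W), (3,0)(W), all W → L
(4,2): only reaches (1,2)(W), (4,0)(W), (3,1)(W), all W → L
(4,5): only reaches (1,5)(W), (4,3)(W), (3,4)(W), all W → L
(4,6): only reaches (1,6)(W), (4,4)(W), (3,5)(W), all W → L
(5,1): only reaches (2,1)(W), (4,0)(W), all W → L
(5,4): only reaches (2,4)(W), (5,2)(W), (4,3)(W), all W → L
(5,5): only reaches (2,5)(W), (5,3)(W), (4,4)(W), all W → L
Every other cell has at least one move into one of the L cells above, so it is W.
L cells per row: a=0: 4, a=1: 3, a=2: 3, a=3: 3, a=4: 4, a=5: 3; total 20.

20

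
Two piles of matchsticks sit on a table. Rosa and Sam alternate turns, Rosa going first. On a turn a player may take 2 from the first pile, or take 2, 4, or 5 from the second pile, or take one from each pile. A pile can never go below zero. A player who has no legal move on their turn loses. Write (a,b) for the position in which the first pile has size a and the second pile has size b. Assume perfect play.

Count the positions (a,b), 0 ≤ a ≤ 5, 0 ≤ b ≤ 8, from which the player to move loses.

19

Use the standard recursion: the mover loses at a terminal position; elsewhere, the mover wins exactly when some move hands the opponent an L position.
Every move lowers a or b (never raises either), so fill the grid row by row in increasing a, and left to right within a row: each cell's successors are then already labelled.
      b=0  b=1  b=2  b=3  b=4  b=5  b=6  b=7  b=8
a=0:    L    L    W    W    W    W    W    L    L
a=1:    L    W    W    L    W    W    L    W    W
a=2:    W    W    L    L    W    W    W    W    W
a=3:    W    L    L    W    W    W    W    W    L
a=4:    L    L    W    W    W    W    W    L    L
a=5:    L    W    W    L    W    W    L    W    W
Cells with no legal move (terminal, hence L): (0,0), (0,1), (1,0).
The remaining L cells, each justified by listing all of its moves:
(0,7): L (options (0,5)(W), (0,3)(W), (0,2)(W) are all W)
(0,8): L (options (0,6)(W), (0,4)(W), (0,3)(W) are all W)
(1,3): L (options (1,1)(W), (0,2)(W) are all W)
(1,6): L (options (1,4)(W), (1,2)(W), (1,1)(W), (0,5)(W) are all W)
(2,2): L (options (0,2)(W), (2,0)(W), (1,1)(W) are all W)
(2,3): L (options (0,3)(W), (2,1)(W), (1,2)(W) are all W)
(3,1): L (options (1,1)(W), (2,0)(W) are all W)
(3,2): L (options (1,2)(W), (3,0)(W), (2,1)(W) are all W)
(3,8): L (options (1,8)(W), (3,6)(W), (3,4)(W), (3,3)(W), (2,7)(W) are all W)
(4,0): L (sole option (2,0)(W) is W)
(4,1): L (options (2,1)(W), (3,0)(W) are all W)
(4,7): L (options (2,7)(W), (4,5)(W), (4,3)(W), (4,2)(W), (3,6)(W) are all W)
(4,8): L (options (2,8)(W), (4,6)(W), (4,4)(W), (4,3)(W), (3,7)(W) are all W)
(5,0): L (sole option (3,0)(W) is W)
(5,3): L (options (3,3)(W), (5,1)(W), (4,2)(W) are all W)
(5,6): L (options (3,6)(W), (5,4)(W), (5,2)(W), (5,1)(W), (4,5)(W) are all W)
Every other cell has at least one move into one of the L cells above, so it is W.
L cells per row: a=0: 4, a=1: 3, a=2: 2, a=3: 3, a=4: 4, a=5: 3; total 19.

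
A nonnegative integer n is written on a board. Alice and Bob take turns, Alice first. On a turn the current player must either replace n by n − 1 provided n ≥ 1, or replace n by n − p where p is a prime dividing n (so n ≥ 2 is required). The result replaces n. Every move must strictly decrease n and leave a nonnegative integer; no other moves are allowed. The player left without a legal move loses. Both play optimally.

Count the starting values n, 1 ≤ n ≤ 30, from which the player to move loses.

Compute win/loss labels from the base case upward. A position with no move is L. Any other position is W if it can reach an L in one move, else L.
n=0: no move → L
n=1: can move to 0, which is L ⇒ W
n=2: can move to 0, which is L ⇒ W
n=3: can move to 0, which is L ⇒ W
n=4: moves to 2(W), 3(W); every one is W ⇒ L
n=5: can move to 0, which is L ⇒ W
n=6: can move to 4, which is L ⇒ W
n=7: can move to 0, which is L ⇒ W
n=8: moves to 6(W), 7(W); every one is W ⇒ L
n=9: can move to 8, which is L ⇒ W
n=10: can move to 8, which is L ⇒ W
n=11: can move to 0, which is L ⇒ W
n=12: moves to 9(W), 10(W), 11(W); every one is W ⇒ L
n=13: can move to 0, which is L ⇒ W
n=14: can move to 12, which is L ⇒ W
n=15: can move to 12, which is L ⇒ W
n=16: moves to 14(W), 15(W); every one is W ⇒ L
n=17: can move to 0, which is L ⇒ W
n=18: can move to 16, which is L ⇒ W
n=19: can move to 0, which is L ⇒ W
n=20: moves to 15(W), 18(W), 19(W); every one is W ⇒ L
n=21: can move to 20, which is L ⇒ W
n=22: can move to 20, which is L ⇒ W
n=23: can move to 0, which is L ⇒ W
n=24: moves to 21(W), 22(W), 23(W); every one is W ⇒ L
n=25: can move to 20, which is L ⇒ W
n=26: can move to 24, which is L ⇒ W
n=27: can move to 24, which is L ⇒ W
n=28: moves to 21(W), 26(W), 27(W); every one is W ⇒ L
n=29: can move to 0, which is L ⇒ W
n=30: can move to 28, which is L ⇒ W
L entries with 1 ≤ n ≤ 30 (n=0 is outside the asked range and is not counted): n = 4, 8, 12, 16, 20, 24, 28; that makes 7.

7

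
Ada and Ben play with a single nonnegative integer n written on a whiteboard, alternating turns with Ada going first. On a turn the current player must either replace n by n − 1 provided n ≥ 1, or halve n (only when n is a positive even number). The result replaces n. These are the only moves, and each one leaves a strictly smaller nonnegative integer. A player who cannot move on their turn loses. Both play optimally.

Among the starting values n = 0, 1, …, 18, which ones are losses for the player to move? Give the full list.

0, 2, 5, 7, 9, 11, 13, 15, 17

Positions with no move are L. A position that does have a move is losing for the player to move precisely when every available move leads to a winning position for the opponent. Fill in the labels:
n=0: no move → L
n=1: →0(L), so W
n=2: →1(W) only, which is W, so L
n=3: →2(L), so W
n=4: →2(L), so W
n=5: →4(W) only, which is W, so L
n=6: →5(L), so W
n=7: →6(W) only, which is W, so L
n=8: →7(L), so W
n=9: →8(W) only, which is W, so L
n=10: →5(L), so W
n=11: →10(W) only, which is W, so L
n=12: →11(L), so W
n=13: →12(W) only, which is W, so L
n=14: →7(L), so W
n=15: →14(W) only, which is W, so L
n=16: →15(L), so W
n=17: →16(W) only, which is W, so L
n=18: →9(L), so W
The losing starting values of n are exactly the entries labelled L in this table (9 of them).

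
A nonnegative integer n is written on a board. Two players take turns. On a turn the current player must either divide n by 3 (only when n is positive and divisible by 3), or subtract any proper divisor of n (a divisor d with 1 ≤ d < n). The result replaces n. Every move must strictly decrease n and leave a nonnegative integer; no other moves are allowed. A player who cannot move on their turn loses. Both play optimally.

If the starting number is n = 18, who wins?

The first player wins.

Use the standard recursion: the mover loses at a terminal position; elsewhere, the mover wins exactly when some move hands the opponent an L position.
n=0: no move → L
n=1: no move → L
n=2: can move to 1, which is L ⇒ W
n=3: can move to 1, which is L ⇒ W
n=4: moves to 2(W), 3(W); every one is W ⇒ L
n=5: can move to 4, which is L ⇒ W
n=6: can move to 4, which is L ⇒ W
n=7: the only move is to 6(W), a W ⇒ L
n=8: can move to 4, which is L ⇒ W
n=9: moves to 3(W), 6(W), 8(W); every one is W ⇒ L
n=10: can move to 9, which is L ⇒ W
n=11: the only move is to 10(W), a W ⇒ L
n=12: can move to 4, which is L ⇒ W
n=13: the only move is to 12(W), a W ⇒ L
n=14: can move to 7, which is L ⇒ W
n=15: moves to 5(W), 10(W), 12(W), 14(W); every one is W ⇒ L
n=16: can move to 15, which is L ⇒ W
n=17: the only move is to 16(W), a W ⇒ L
n=18: can move to 9, which is L ⇒ W
The starting position 18 is W: the player to move should move to 9, handing over an L position.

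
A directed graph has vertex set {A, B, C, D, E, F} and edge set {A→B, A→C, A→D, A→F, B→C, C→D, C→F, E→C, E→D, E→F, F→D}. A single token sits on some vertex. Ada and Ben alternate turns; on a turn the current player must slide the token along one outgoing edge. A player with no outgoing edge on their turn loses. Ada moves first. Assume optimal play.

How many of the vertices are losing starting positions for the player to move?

2

Classify positions by backward induction: terminal positions (no move available) are L. From any other position, the mover wins iff some move reaches an L.
Every edge goes from a vertex to one that appears earlier in the order D, F, C, E, B, A, so processing vertices in that order labels each vertex after all of its successors.
D: no outgoing edge → L
F: →D(L), so W
C: →D(L), so W
E: →D(L), so W
B: →C(W) only, which is W, so L
A: →B(L), so W
The L vertices are B, D; that is 2 in all.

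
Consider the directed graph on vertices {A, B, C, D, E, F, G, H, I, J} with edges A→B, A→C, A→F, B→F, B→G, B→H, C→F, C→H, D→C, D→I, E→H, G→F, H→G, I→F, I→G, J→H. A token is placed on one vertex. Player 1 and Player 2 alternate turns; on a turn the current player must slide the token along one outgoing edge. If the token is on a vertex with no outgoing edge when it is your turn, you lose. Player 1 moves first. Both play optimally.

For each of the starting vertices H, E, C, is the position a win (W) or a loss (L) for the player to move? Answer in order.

Compute win/loss labels from the base case upward. A position with no move is L. Any other position is W if it can reach an L in one move, else L.
Every edge goes from a vertex to one that appears earlier in the order F, G, H, J, B, C, I, A, E, D, so processing vertices in that order labels each vertex after all of its successors.
F: no outgoing edge → L
G: W (go to F, an L position)
H: L (sole option G(W) is W)
J: W (go to H, an L position)
B: W (go to H, an L position)
C: W (go to H, an L position)
I: W (go to F, an L position)
A: W (go to F, an L position)
E: W (go to H, an L position)
D: L (options I(W), C(W) are all W)

H: L, E: W, C: W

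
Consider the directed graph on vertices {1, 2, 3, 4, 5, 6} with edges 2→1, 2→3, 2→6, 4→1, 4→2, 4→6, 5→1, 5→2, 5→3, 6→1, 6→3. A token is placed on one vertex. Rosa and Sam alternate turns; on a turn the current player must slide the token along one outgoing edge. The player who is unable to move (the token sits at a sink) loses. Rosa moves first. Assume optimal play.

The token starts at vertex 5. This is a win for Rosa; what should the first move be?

Work bottom-up. With no move the player to move loses. Otherwise the position is W if at least one move leads to an L position for the opponent, and L if every move leads to a W.
Every edge goes from a vertex to one that appears earlier in the order 3, 1, 6, 2, 4, 5, so processing vertices in that order labels each vertex after all of its successors.
3: no outgoing edge → L
1: no outgoing edge → L
6: →1(L), so W
2: →1(L), so W
4: →1(L), so W
5: →1(L), so W
From 5, the L positions reachable in one move are: 1, 3. Any move reaching one of these is winning.

Move to 1.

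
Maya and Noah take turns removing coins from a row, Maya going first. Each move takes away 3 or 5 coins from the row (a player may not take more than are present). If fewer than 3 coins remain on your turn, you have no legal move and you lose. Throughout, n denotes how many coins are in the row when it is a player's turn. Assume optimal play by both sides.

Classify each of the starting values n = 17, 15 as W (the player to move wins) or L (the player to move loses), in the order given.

Compute win/loss labels from the base case upward. A position with no move is L. Any other position is W if it can reach an L in one move, else L.
n=0: no move → L
n=1: no move → L
n=2: no move → L
n=3: can move to 0, which is L ⇒ W
n=4: can move to 1, which is L ⇒ W
n=5: can move to 2, which is L ⇒ W
n=6: can move to 1, which is L ⇒ W
n=7: can move to 2, which is L ⇒ W
n=8: moves to 5(W), 3(W); every one is W ⇒ L
n=9: moves to 6(W), 4(W); every one is W ⇒ L
n=10: moves to 7(W), 5(W); every one is W ⇒ L
n=11: can move to 8, which is L ⇒ W
n=12: can move to 9, which is L ⇒ W
n=13: can move to 10, which is L ⇒ W
n=14: can move to 9, which is L ⇒ W
n=15: can move to 10, which is L ⇒ W
n=16: moves to 13(W), 11(W); every one is W ⇒ L
n=17: moves to 14(W), 12(W); every one is W ⇒ L

17: L, 15: W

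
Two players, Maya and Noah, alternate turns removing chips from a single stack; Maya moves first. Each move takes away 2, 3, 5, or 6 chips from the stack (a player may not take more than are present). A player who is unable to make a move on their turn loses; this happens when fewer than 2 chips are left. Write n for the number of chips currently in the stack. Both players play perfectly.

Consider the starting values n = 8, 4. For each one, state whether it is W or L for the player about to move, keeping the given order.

Build the W/L table. Terminal = L. A non-terminal position is W if it has a move to some L; otherwise it is L.
n=0: no move → L
n=1: no move → L
n=2: W (go to 0, an L position)
n=3: W (go to 1, an L position)
n=4: W (go to 1, an L position)
n=5: W (go to 0, an L position)
n=6: W (go to 1, an L position)
n=7: W (go to 1, an L position)
n=8: L (options 6(W), 5(W), 3(W), 2(W) are all W)

8: L, 4: W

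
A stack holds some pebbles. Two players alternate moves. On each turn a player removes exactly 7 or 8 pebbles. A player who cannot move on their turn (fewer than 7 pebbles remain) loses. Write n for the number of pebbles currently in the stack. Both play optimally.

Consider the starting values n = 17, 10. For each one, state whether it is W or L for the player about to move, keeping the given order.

17: L, 10: W

Compute win/loss labels from the base case upward. A position with no move is L. Any other position is W if it can reach an L in one move, else L.
n=0: no move → L
n=1: no move → L
n=2: no move → L
n=3: no move → L
n=4: no move → L
n=5: no move → L
n=6: no move → L
n=7: →0(L), so W
n=8: →1(L), so W
n=9: →2(L), so W
n=10: →3(L), so W
n=11: →4(L), so W
n=12: →5(L), so W
n=13: →6(L), so W
n=14: →6(L), so W
n=15: →8(W), 7(W) — all W, so L
n=16: →9(W), 8(W) — all W, so L
n=17: →10(W), 9(W) — all W, so L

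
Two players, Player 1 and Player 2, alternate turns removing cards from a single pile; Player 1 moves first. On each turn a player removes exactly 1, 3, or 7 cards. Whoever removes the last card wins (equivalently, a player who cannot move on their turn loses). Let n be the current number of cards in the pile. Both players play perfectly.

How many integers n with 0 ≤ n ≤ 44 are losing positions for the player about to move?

Compute win/loss labels from the base case upward. A position with no move is L. Any other position is W if it can reach an L in one move, else L.
n=0: no move → L
n=1: W (go to 0, an L position)
n=2: L (sole option 1(W) is W)
n=3: W (go to 2, an L position)
n=4: L (options 3(W), 1(W) are all W)
n=5: W (go to 4, an L position)
n=6: L (options 5(W), 3(W) are all W)
n=7: W (go to 6, an L position)
n=8: L (options 7(W), 5(W), 1(W) are all W)
n=9: W (go to 8, an L position)
n=10: L (options 9(W), 7(W), 3(W) are all W)
n=11: W (go to 10, an L position)
n=12: L (options 11(W), 9(W), 5(W) are all W)
n=13: W (go to 12, an L position)
n=14: L (options 13(W), 11(W), 7(W) are all W)
n=15: W (go to 14, an L position)
n=16: L (options 15(W), 13(W), 9(W) are all W)
n=17: W (go to 16, an L position)
n=18: L (options 17(W), 15(W), 11(W) are all W)
n=19: W (go to 18, an L position)
n=20: L (options 19(W), 17(W), 13(W) are all W)
n=21: W (go to 20, an L position)
n=22: L (options 21(W), 19(W), 15(W) are all W)
n=23: W (go to 22, an L position)
n=24: L (options 23(W), 21(W), 17(W) are all W)
n=25: W (go to 24, an L position)
n=26: L (options 25(W), 23(W), 19(W) are all W)
n=27: W (go to 26, an L position)
n=28: L (options 27(W), 25(W), 21(W) are all W)
n=29: W (go to 28, an L position)
n=30: L (options 29(W), 27(W), 23(W) are all W)
n=31: W (go to 30, an L position)
n=32: L (options 31(W), 29(W), 25(W) are all W)
n=33: W (go to 32, an L position)
n=34: L (options 33(W), 31(W), 27(W) are all W)
n=35: W (go to 34, an L position)
n=36: L (options 35(W), 33(W), 29(W) are all W)
n=37: W (go to 36, an L position)
n=38: L (options 37(W), 35(W), 31(W) are all W)
n=39: W (go to 38, an L position)
n=40: L (options 39(W), 37(W), 33(W) are all W)
n=41: W (go to 40, an L position)
n=42: L (options 41(W), 39(W), 35(W) are all W)
n=43: W (go to 42, an L position)
n=44: L (options 43(W), 41(W), 37(W) are all W)
L entries with 0 ≤ n ≤ 44: n = 0, 2, 4, 6, 8, 10, 12, 14, 16, 18, 20, 22, 24, 26, 28, 30, 32, 34, 36, 38, 40, 42, 44; that makes 23.

23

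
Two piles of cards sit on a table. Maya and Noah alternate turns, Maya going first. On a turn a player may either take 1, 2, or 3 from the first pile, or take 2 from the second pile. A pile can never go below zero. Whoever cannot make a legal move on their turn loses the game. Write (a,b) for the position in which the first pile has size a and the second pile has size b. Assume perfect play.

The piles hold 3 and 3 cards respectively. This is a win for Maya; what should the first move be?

Classify positions by backward induction: terminal positions (no move available) are L. From any other position, the mover wins iff some move reaches an L.
No move ever increases a pile, so every position that can arise here has a ≤ 3 and b ≤ 3; it is enough to label the cells with 0 ≤ a ≤ 3 and 0 ≤ b ≤ 3.
Every move lowers a or b (never raises either), so fill the grid row by row in increasing a, and left to right within a row: each cell's successors are then already labelled.
      b=0  b=1  b=2  b=3
a=0:    L    L    W    W
a=1:    W    W    L    L
a=2:    W    W    W    W
a=3:    W    W    W    W
Cells with no legal move (terminal, hence L): (0,0), (0,1).
The remaining L cells, each justified by listing all of its moves:
(1,2): only reaches (0,2)(W), (1,0)(W), all W → L
(1,3): only reaches (0,3)(W), (1,1)(W), all W → L
Every other cell has at least one move into one of the L cells above, so it is W.
From (3,3), the L positions reachable in one move are: (1,3).

Move to (1,3).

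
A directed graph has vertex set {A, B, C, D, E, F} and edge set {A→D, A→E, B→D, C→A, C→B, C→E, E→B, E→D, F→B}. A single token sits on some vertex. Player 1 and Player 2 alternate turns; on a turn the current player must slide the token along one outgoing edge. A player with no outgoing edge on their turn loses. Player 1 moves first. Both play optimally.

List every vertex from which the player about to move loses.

C, D, F

Build the W/L table. Terminal = L. A non-terminal position is W if it has a move to some L; otherwise it is L.
Every edge goes from a vertex to one that appears earlier in the order D, B, E, A, C, F, so processing vertices in that order labels each vertex after all of its successors.
D: no outgoing edge → L
B: reaches L-position D → W
E: reaches L-position D → W
A: reaches L-position D → W
C: only reaches A(W), E(W), B(W), all W → L
F: only reaches B(W), which is W → L
Reading off the rows marked L gives the requested list; there are 3 such vertices.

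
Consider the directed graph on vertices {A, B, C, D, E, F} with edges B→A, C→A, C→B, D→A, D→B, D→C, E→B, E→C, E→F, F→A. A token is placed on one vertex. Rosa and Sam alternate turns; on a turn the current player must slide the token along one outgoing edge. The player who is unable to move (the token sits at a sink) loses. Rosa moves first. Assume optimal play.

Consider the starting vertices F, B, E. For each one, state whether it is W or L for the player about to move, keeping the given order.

Use the standard recursion: the mover loses at a terminal position; elsewhere, the mover wins exactly when some move hands the opponent an L position.
Every edge goes from a vertex to one that appears earlier in the order A, B, C, D, F, E, so processing vertices in that order labels each vertex after all of its successors.
A: no outgoing edge → L
B: reaches L-position A → W
C: reaches L-position A → W
D: reaches L-position A → W
F: reaches L-position A → W
E: only reaches F(W), C(W), B(W), all W → L

F: W, B: W, E: L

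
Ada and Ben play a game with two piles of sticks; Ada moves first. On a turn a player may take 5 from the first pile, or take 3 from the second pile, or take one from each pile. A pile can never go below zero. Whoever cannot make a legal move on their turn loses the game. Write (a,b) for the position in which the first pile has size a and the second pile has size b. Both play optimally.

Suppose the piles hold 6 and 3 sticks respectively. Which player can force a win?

Use the standard recursion: the mover loses at a terminal position; elsewhere, the mover wins exactly when some move hands the opponent an L position.
No move ever increases a pile, so every position that can arise here has a ≤ 6 and b ≤ 3; it is enough to label the cells with 0 ≤ a ≤ 6 and 0 ≤ b ≤ 3.
Every move lowers a or b (never raises either), so fill the grid row by row in increasing a, and left to right within a row: each cell's successors are then already labelled.
      b=0  b=1  b=2  b=3
a=0:    L    L    L    W
a=1:    L    W    W    W
a=2:    L    W    L    W
a=3:    L    W    L    W
a=4:    L    W    L    W
a=5:    W    W    W    W
a=6:    W    L    L    L
Cells with no legal move (terminal, hence L): (0,0), (0,1), (0,2), (1,0), (2,0), (3,0), (4,0).
The remaining L cells, each justified by listing all of its moves:
(2,2): L (sole option (1,1)(W) is W)
(3,2): L (sole option (2,1)(W) is W)
(4,2): L (sole option (3,1)(W) is W)
(6,1): L (options (1,1)(W), (5,0)(W) are all W)
(6,2): L (options (1,2)(W), (5,1)(W) are all W)
(6,3): L (options (1,3)(W), (6,0)(W), (5,2)(W) are all W)
Every other cell has at least one move into one of the L cells above, so it is W.
The starting position (6,3) is L: whatever Ada does, the opponent receives a W position.

Ben wins.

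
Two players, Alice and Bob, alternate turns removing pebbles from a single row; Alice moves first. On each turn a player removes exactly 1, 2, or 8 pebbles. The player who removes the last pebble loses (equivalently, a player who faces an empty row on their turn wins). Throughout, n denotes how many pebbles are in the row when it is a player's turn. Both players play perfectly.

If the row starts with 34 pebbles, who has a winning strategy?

Bob wins.

Positions with no move are W. A position that does have a move is losing for the player to move precisely when every available move leads to a winning position for the opponent. Fill in the labels:
n=0: no move; the opponent has just taken the last pebble and therefore loses → W
n=1: only reaches 0(W), which is W → L
n=2: reaches L-position 1 → W
n=3: reaches L-position 1 → W
n=4: only reaches 3(W), 2(W), all W → L
n=5: reaches L-position 4 → W
n=6: reaches L-position 4 → W
n=7: only reaches 6(W), 5(W), all W → L
n=8: reaches L-position 7 → W
n=9: reaches L-position 7 → W
n=10: only reaches 9(W), 8(W), 2(W), all W → L
n=11: reaches L-position 10 → W
n=12: reaches L-position 10 → W
n=13: only reaches 12(W), 11(W), 5(W), all W → L
n=14: reaches L-position 13 → W
n=15: reaches L-position 13 → W
n=16: only reaches 15(W), 14(W), 8(W), all W → L
n=17: reaches L-position 16 → W
n=18: reaches L-position 16 → W
n=19: only reaches 18(W), 17(W), 11(W), all W → L
n=20: reaches L-position 19 → W
n=21: reaches L-position 19 → W
n=22: only reaches 21(W), 20(W), 14(W), all W → L
n=23: reaches L-position 22 → W
n=24: reaches L-position 22 → W
n=25: only reaches 24(W), 23(W), 17(W), all W → L
n=26: reaches L-position 25 → W
n=27: reaches L-position 25 → W
n=28: only reaches 27(W), 26(W), 20(W), all W → L
n=29: reaches L-position 28 → W
n=30: reaches L-position 28 → W
n=31: only reaches 30(W), 29(W), 23(W), all W → L
n=32: reaches L-position 31 → W
n=33: reaches L-position 31 → W
n=34: only reaches 33(W), 32(W), 26(W), all W → L
Every move from 34 reaches a W position, so the mover loses.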